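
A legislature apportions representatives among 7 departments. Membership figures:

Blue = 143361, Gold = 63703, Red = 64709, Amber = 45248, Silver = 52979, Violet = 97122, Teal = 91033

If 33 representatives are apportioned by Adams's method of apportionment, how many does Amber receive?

Standard divisor 558155/33 ≈ 16913.788; standard quotas: Blue 8.476, Gold 3.766, Red 3.826, Amber 2.675, Silver 3.132, Violet 5.742, Teal 5.382.
Rounding up gives 9, 4, 4, 3, 4, 6, 6 = 36 seats, so the divisor must be adjusted.
With modified divisor 18800: modified quotas Blue 7.626, Gold 3.388, Red 3.442, Amber 2.407, Silver 2.818, Violet 5.166, Teal 4.842.
Rounding up: Blue 8, Gold 4, Red 4, Amber 3, Silver 3, Violet 6, Teal 5 (total 33).
Amber receives 3.

3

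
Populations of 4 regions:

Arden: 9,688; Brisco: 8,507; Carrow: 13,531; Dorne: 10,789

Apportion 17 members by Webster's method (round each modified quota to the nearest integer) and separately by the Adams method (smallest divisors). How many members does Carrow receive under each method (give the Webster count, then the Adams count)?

Webster: Arden 4, Brisco 3, Carrow 6, Dorne 4.
Adams: Arden 4, Brisco 4, Carrow 5, Dorne 4.
Carrow gets 6 under Webster and 5 under Adams.

6 and 5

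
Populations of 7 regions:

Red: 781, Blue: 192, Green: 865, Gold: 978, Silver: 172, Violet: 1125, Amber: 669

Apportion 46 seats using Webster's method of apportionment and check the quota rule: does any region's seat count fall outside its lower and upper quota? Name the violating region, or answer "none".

none

Standard quotas: Red 7.513, Blue 1.847, Green 8.321, Gold 9.408, Silver 1.655, Violet 10.822, Amber 6.435.
Webster allocation: Red 8, Blue 2, Green 8, Gold 9, Silver 2, Violet 11, Amber 6.
Every allocation lies between the lower and upper quota.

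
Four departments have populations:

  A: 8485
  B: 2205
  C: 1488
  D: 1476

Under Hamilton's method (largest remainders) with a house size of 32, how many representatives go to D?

The standard divisor is 13654/32 ≈ 426.688.
Standard quotas: A 19.8857, B 5.1677, C 3.4873, D 3.4592.
Lower quotas: A 19, B 5, C 3, D 3 (sum 30, leaving 2 seats).
Remainders in descending order: A 0.8857, C 0.4873, D 0.4592, B 0.1677.
Largest remainders: A, C receive the extra seats.
D receives 3.

3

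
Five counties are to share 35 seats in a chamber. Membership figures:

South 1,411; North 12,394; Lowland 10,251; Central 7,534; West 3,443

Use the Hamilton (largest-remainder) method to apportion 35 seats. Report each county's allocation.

South 1; North 12; Lowland 10; Central 8; West 4

Standard divisor: 35033 ÷ 35 ≈ 1000.943.
Standard quotas: South 1.4097, North 12.3823, Lowland 10.2413, Central 7.5269, West 3.4398.
Lower quotas: South 1, North 12, Lowland 10, Central 7, West 3 (sum 33, leaving 2 seats).
Remainders in descending order: Central 0.5269, West 0.4398, South 0.4097, North 0.3823, Lowland 0.2413.
Largest remainders: Central, West receive the extra seats.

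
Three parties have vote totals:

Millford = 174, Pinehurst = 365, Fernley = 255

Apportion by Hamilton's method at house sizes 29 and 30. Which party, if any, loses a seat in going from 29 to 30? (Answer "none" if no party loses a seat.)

Millford

At 29 seats: Millford 7, Pinehurst 13, Fernley 9.
At 30 seats: Millford 6, Pinehurst 14, Fernley 10.
Millford drops from 7 to 6.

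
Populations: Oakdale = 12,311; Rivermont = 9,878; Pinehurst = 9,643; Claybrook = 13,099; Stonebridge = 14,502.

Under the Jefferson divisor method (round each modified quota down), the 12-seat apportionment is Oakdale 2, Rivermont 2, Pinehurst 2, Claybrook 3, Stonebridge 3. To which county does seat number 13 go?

Priority for the next seat is population ÷ (current seats + 1).
Priorities: Oakdale 4103.667, Rivermont 3292.667, Pinehurst 3214.333, Claybrook 3274.750, Stonebridge 3625.500.
Highest priority: Oakdale.

Oakdale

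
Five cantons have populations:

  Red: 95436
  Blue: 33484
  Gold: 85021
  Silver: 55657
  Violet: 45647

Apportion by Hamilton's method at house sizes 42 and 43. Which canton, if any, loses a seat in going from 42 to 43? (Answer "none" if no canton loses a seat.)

Blue

At 42 seats: Red 13, Blue 5, Gold 11, Silver 7, Violet 6.
At 43 seats: Red 13, Blue 4, Gold 12, Silver 8, Violet 6.
Blue drops from 5 to 4.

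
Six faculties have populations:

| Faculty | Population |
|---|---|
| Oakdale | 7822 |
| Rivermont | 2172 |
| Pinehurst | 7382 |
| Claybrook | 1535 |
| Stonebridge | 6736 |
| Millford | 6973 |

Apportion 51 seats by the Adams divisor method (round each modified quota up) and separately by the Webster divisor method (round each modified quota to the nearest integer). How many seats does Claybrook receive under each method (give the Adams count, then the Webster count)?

3 and 2

Adams: Oakdale 12, Rivermont 4, Pinehurst 11, Claybrook 3, Stonebridge 10, Millford 11.
Webster: Oakdale 12, Rivermont 3, Pinehurst 12, Claybrook 2, Stonebridge 11, Millford 11.
Claybrook gets 3 under Adams and 2 under Webster.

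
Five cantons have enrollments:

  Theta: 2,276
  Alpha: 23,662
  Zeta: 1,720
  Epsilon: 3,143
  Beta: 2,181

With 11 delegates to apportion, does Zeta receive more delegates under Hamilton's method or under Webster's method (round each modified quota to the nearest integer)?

Hamilton: Theta 1, Alpha 8, Zeta 0, Epsilon 1, Beta 1.
Webster: Theta 1, Alpha 7, Zeta 1, Epsilon 1, Beta 1.
Zeta gets 0 under Hamilton and 1 under Webster.

Webster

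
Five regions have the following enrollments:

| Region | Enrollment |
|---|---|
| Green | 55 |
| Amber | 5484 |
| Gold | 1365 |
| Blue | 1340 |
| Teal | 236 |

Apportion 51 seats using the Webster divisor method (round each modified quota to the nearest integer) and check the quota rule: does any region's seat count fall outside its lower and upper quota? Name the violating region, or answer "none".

Amber

Standard quotas: Green 0.331, Amber 32.982, Gold 8.209, Blue 8.059, Teal 1.419.
Webster allocation: Green 0, Amber 34, Gold 8, Blue 8, Teal 1.
Amber has quota 32.982 (lower 32, upper 33) but receives 34 — outside the quota interval.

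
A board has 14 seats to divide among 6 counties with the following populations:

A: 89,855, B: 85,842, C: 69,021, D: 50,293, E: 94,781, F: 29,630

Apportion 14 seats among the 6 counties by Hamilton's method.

A 3, B 3, C 2, D 2, E 3, F 1

The standard divisor is 419422/14 ≈ 29958.714.
Standard quotas: A 2.9993, B 2.8653, C 2.3039, D 1.6787, E 3.1637, F 0.9890.
Lower quotas: A 2, B 2, C 2, D 1, E 3, F 0 (sum 10, leaving 4 seats).
Remainders in descending order: A 0.9993, F 0.9890, B 0.8653, D 0.6787, C 0.3039, E 0.1637.
Largest remainders: A, F, B, D receive the extra seats.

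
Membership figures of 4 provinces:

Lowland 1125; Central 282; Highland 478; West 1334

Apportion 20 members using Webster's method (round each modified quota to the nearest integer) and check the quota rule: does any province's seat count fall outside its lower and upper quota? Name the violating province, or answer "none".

none

Standard quotas: Lowland 6.990, Central 1.752, Highland 2.970, West 8.288.
Webster allocation: Lowland 7, Central 2, Highland 3, West 8.
Every allocation lies between the lower and upper quota.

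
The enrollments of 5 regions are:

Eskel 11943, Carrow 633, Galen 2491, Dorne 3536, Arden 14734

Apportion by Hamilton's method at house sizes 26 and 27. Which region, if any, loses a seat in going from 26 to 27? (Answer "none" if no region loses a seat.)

Carrow

At 26 seats: Eskel 9, Carrow 1, Galen 2, Dorne 3, Arden 11.
At 27 seats: Eskel 10, Carrow 0, Galen 2, Dorne 3, Arden 12.
Carrow drops from 1 to 0.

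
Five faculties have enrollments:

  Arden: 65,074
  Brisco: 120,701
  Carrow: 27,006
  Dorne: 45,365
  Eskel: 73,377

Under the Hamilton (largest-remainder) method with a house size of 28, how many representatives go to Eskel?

The standard divisor is 331523/28 ≈ 11840.107.
Standard quotas: Arden 5.4961, Brisco 10.1942, Carrow 2.2809, Dorne 3.8315, Eskel 6.1973.
Lower quotas: Arden 5, Brisco 10, Carrow 2, Dorne 3, Eskel 6 (sum 26, leaving 2 seats).
Remainders in descending order: Dorne 0.8315, Arden 0.4961, Carrow 0.2809, Eskel 0.1973, Brisco 0.1942.
The surplus seats go to Dorne, Arden.
Eskel receives 6.

6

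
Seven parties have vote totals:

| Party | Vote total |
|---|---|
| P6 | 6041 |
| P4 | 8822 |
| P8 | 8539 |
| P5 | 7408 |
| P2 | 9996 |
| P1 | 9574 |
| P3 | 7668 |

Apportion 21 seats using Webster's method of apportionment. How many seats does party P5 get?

Standard divisor 58048/21 ≈ 2764.19; standard quotas: P6 2.185, P4 3.192, P8 3.089, P5 2.680, P2 3.616, P1 3.464, P3 2.774.
Rounding to the nearest integer gives P6 2, P4 3, P8 3, P5 3, P2 4, P1 3, P3 3 — total 21, matching the house size, so no adjustment is needed.
P5 receives 3.

3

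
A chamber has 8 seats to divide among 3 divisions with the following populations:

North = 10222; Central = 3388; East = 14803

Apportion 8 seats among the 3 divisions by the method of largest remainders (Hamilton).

North 3, Central 1, East 4

Total 28413; standard divisor 28413/8 ≈ 3551.625.
Standard quotas: North 2.8781, Central 0.9539, East 4.1680.
Lower quotas: North 2, Central 0, East 4 (sum 6, leaving 2 seats).
Remainders in descending order: Central 0.9539, North 0.8781, East 0.1680.
The surplus seats go to Central, North.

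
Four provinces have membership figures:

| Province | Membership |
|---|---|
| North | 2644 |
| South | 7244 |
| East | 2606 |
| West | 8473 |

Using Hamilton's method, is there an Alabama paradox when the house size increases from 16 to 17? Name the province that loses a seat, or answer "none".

none

At 16 seats: North 2, South 6, East 2, West 6.
At 17 seats: North 2, South 6, East 2, West 7.
No province's allocation decreased.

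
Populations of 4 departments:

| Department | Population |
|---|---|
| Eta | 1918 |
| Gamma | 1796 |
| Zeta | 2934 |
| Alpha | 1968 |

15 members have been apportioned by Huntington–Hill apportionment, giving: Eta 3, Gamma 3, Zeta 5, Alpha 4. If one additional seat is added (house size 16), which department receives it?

Priority for the next seat is population ÷ (√(s·(s+1))).
Priorities: Eta 553.679, Gamma 518.461, Zeta 535.673, Alpha 440.058.
Highest priority: Eta.

Eta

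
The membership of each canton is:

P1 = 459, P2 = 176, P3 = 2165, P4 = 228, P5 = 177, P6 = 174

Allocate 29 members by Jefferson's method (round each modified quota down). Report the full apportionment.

Standard divisor 3379/29 ≈ 116.517; standard quotas: P1 3.939, P2 1.511, P3 18.581, P4 1.957, P5 1.519, P6 1.493.
Rounding down gives 3, 1, 18, 1, 1, 1 = 25 seats, so the divisor must be adjusted.
With modified divisor 106: modified quotas P1 4.330, P2 1.660, P3 20.425, P4 2.151, P5 1.670, P6 1.642.
Rounding down: P1 4, P2 1, P3 20, P4 2, P5 1, P6 1 (total 29).

P1 4; P2 1; P3 20; P4 2; P5 1; P6 1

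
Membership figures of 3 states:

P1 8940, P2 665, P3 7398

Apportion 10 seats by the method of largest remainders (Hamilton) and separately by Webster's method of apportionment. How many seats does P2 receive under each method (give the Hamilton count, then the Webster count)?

Hamilton: P1 5, P2 1, P3 4.
Webster: P1 5, P2 0, P3 5.
P2 gets 1 under Hamilton and 0 under Webster.

1 and 0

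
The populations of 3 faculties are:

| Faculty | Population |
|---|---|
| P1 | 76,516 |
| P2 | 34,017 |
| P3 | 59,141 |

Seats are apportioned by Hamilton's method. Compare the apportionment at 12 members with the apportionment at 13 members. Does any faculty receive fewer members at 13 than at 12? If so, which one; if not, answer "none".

At 12 seats: P1 6, P2 2, P3 4.
At 13 seats: P1 6, P2 3, P3 4.
No faculty's allocation decreased.

none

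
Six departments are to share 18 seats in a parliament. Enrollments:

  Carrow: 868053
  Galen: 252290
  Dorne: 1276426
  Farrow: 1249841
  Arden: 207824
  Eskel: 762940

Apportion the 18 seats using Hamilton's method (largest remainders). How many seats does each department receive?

Total 4617374; standard divisor 4617374/18 ≈ 256520.778.
Standard quotas: Carrow 3.3839, Galen 0.9835, Dorne 4.9759, Farrow 4.8723, Arden 0.8102, Eskel 2.9742.
Lower quotas: Carrow 3, Galen 0, Dorne 4, Farrow 4, Arden 0, Eskel 2 (sum 13, leaving 5 seats).
Remainders in descending order: Galen 0.9835, Dorne 0.9759, Eskel 0.9742, Farrow 0.8723, Arden 0.8102, Carrow 0.3839.
The surplus seats go to Galen, Dorne, Eskel, Farrow, Arden.

Carrow=3; Galen=1; Dorne=5; Farrow=5; Arden=1; Eskel=3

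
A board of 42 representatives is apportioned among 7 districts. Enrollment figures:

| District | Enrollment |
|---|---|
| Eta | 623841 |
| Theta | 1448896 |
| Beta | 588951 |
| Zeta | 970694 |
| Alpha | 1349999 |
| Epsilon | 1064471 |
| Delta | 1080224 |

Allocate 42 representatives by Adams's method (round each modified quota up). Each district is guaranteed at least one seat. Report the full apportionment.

Eta=4, Theta=8, Beta=4, Zeta=6, Alpha=8, Epsilon=6, Delta=6

Standard divisor 7127076/42 ≈ 169692.286; standard quotas: Eta 3.676, Theta 8.538, Beta 3.471, Zeta 5.720, Alpha 7.956, Epsilon 6.273, Delta 6.366.
Rounding up gives 4, 9, 4, 6, 8, 7, 7 = 45 seats, so the divisor must be adjusted.
With modified divisor 187000: modified quotas Eta 3.336, Theta 7.748, Beta 3.149, Zeta 5.191, Alpha 7.219, Epsilon 5.692, Delta 5.777.
Rounding up: Eta 4, Theta 8, Beta 4, Zeta 6, Alpha 8, Epsilon 6, Delta 6 (total 42).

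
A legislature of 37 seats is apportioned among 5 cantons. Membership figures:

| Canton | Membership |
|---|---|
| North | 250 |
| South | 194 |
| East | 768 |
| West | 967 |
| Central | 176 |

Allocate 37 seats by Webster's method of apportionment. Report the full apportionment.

North=4, South=3, East=12, West=15, Central=3

Standard divisor 2355/37 ≈ 63.649; standard quotas: North 3.928, South 3.048, East 12.066, West 15.193, Central 2.765.
Rounding to the nearest integer gives North 4, South 3, East 12, West 15, Central 3 — total 37, matching the house size, so no adjustment is needed.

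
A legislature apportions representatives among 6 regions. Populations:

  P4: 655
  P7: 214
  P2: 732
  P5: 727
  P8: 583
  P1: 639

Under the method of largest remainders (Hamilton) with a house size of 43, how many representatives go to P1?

The standard divisor is 3550/43 ≈ 82.558.
Standard quotas: P4 7.934, P7 2.592, P2 8.866, P5 8.806, P8 7.062, P1 7.740.
Lower quotas: P4 7, P7 2, P2 8, P5 8, P8 7, P1 7 (sum 39, leaving 4 seats).
Remainders in descending order: P4 0.934, P2 0.866, P5 0.806, P1 0.740, P7 0.592, P8 0.062.
The surplus seats go to P4, P2, P5, P1.
P1 receives 8.

8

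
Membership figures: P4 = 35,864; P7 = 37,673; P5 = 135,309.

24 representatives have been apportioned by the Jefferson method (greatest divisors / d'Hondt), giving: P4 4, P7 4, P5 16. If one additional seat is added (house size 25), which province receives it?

P5

Priority for the next seat is population ÷ (current seats + 1).
Priorities: P4 7172.800, P7 7534.600, P5 7959.353.
Highest priority: P5.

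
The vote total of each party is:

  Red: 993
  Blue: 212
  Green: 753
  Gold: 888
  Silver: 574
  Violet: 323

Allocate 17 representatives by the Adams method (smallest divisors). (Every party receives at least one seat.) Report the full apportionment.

Standard divisor 3743/17 ≈ 220.176; standard quotas: Red 4.510, Blue 0.963, Green 3.420, Gold 4.033, Silver 2.607, Violet 1.467.
Rounding up gives 5, 1, 4, 5, 3, 2 = 20 seats, so the divisor must be adjusted.
With modified divisor 270: modified quotas Red 3.678, Blue 0.785, Green 2.789, Gold 3.289, Silver 2.126, Violet 1.196.
Rounding up: Red 4, Blue 1, Green 3, Gold 4, Silver 3, Violet 2 (total 17).

Red: 4, Blue: 1, Green: 3, Gold: 4, Silver: 3, Violet: 2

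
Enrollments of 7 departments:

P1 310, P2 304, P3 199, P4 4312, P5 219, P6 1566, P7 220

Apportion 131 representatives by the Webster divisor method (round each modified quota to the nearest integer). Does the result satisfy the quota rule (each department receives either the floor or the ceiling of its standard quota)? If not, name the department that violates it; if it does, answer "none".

Standard quotas: P1 5.696, P2 5.585, P3 3.656, P4 79.225, P5 4.024, P6 28.772, P7 4.042.
Webster allocation: P1 6, P2 6, P3 4, P4 78, P5 4, P6 29, P7 4.
P4 has quota 79.225 (lower 79, upper 80) but receives 78 — outside the quota interval.

P4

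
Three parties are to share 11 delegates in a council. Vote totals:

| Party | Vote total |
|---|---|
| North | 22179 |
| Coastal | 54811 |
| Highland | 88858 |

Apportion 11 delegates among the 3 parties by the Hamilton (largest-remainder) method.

Total 165848; standard divisor 165848/11 ≈ 15077.091.
Standard quotas: North 1.4710, Coastal 3.6354, Highland 5.8936.
Lower quotas: North 1, Coastal 3, Highland 5 (sum 9, leaving 2 seats).
Remainders in descending order: Highland 0.8936, Coastal 0.6354, North 0.4710.
The surplus seats go to Highland, Coastal.

North 1, Coastal 4, Highland 6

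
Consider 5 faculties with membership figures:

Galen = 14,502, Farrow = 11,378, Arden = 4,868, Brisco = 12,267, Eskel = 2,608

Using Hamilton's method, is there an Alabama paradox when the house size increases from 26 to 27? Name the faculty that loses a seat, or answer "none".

Eskel

At 26 seats: Galen 8, Farrow 6, Arden 3, Brisco 7, Eskel 2.
At 27 seats: Galen 9, Farrow 7, Arden 3, Brisco 7, Eskel 1.
Eskel drops from 2 to 1.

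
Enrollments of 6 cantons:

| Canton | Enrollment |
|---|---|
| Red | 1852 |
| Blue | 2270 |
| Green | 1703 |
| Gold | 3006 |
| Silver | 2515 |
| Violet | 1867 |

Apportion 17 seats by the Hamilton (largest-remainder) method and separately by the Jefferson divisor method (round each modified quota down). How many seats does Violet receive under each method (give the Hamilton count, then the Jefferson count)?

Hamilton: Red 2, Blue 3, Green 2, Gold 4, Silver 3, Violet 3.
Jefferson: Red 2, Blue 3, Green 2, Gold 4, Silver 4, Violet 2.
Violet gets 3 under Hamilton and 2 under Jefferson.

3 and 2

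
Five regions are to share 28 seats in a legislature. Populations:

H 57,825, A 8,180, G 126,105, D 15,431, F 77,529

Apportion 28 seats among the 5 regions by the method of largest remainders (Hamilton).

H=6, A=1, G=12, D=1, F=8

The standard divisor is 285070/28 ≈ 10181.071.
Standard quotas: H 5.6797, A 0.8035, G 12.3862, D 1.5157, F 7.6150.
Lower quotas: H 5, A 0, G 12, D 1, F 7 (sum 25, leaving 3 seats).
Remainders in descending order: A 0.8035, H 0.6797, F 0.6150, D 0.5157, G 0.3862.
The surplus seats go to A, H, F.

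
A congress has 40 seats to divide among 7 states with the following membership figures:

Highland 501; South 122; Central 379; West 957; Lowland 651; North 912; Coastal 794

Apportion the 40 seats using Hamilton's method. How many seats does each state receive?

Highland 5, South 1, Central 4, West 9, Lowland 6, North 8, Coastal 7

Total 4316; standard divisor 4316/40 ≈ 107.9.
Standard quotas: Highland 4.643, South 1.131, Central 3.513, West 8.869, Lowland 6.033, North 8.452, Coastal 7.359.
Lower quotas: Highland 4, South 1, Central 3, West 8, Lowland 6, North 8, Coastal 7 (sum 37, leaving 3 seats).
Remainders in descending order: West 0.869, Highland 0.643, Central 0.513, North 0.452, Coastal 0.359, South 0.131, Lowland 0.033.
Largest remainders: West, Highland, Central receive the extra seats.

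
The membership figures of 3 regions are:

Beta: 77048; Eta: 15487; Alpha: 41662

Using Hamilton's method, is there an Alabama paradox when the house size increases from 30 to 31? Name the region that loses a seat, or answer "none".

Eta

At 30 seats: Beta 17, Eta 4, Alpha 9.
At 31 seats: Beta 18, Eta 3, Alpha 10.
Eta drops from 4 to 3.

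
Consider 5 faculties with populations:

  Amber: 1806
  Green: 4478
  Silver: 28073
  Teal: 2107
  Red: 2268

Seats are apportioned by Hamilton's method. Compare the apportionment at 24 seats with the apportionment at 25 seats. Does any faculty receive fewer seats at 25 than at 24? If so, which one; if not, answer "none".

none

At 24 seats: Amber 1, Green 3, Silver 17, Teal 1, Red 2.
At 25 seats: Amber 1, Green 3, Silver 18, Teal 1, Red 2.
No faculty's allocation decreased.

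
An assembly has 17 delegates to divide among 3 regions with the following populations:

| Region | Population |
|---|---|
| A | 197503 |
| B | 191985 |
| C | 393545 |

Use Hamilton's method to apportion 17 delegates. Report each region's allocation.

Total 783033; standard divisor 783033/17 ≈ 46060.765.
Standard quotas: A 4.2879, B 4.1681, C 8.5440.
Lower quotas: A 4, B 4, C 8 (sum 16, leaving 1 seat).
Remainders in descending order: C 0.5440, A 0.2879, B 0.1681.
The surplus seat goes to C.

A=4; B=4; C=9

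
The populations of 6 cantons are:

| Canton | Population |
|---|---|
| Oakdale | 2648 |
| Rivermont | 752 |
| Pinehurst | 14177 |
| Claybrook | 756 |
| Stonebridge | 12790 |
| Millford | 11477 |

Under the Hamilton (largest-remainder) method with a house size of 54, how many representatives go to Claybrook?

Total 42600; standard divisor 42600/54 ≈ 788.889.
Standard quotas: Oakdale 3.3566, Rivermont 0.9532, Pinehurst 17.9708, Claybrook 0.9583, Stonebridge 16.2127, Millford 14.5483.
Lower quotas: Oakdale 3, Rivermont 0, Pinehurst 17, Claybrook 0, Stonebridge 16, Millford 14 (sum 50, leaving 4 seats).
Remainders in descending order: Pinehurst 0.9708, Claybrook 0.9583, Rivermont 0.9532, Millford 0.5483, Oakdale 0.3566, Stonebridge 0.2127.
The surplus seats go to Pinehurst, Claybrook, Rivermont, Millford.
Claybrook receives 1.

1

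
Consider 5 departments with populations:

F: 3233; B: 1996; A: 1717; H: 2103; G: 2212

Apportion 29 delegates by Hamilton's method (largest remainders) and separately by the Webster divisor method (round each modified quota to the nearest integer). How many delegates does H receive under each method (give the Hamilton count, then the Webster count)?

5 and 6

Hamilton: F 8, B 5, A 5, H 5, G 6.
Webster: F 8, B 5, A 4, H 6, G 6.
H gets 5 under Hamilton and 6 under Webster.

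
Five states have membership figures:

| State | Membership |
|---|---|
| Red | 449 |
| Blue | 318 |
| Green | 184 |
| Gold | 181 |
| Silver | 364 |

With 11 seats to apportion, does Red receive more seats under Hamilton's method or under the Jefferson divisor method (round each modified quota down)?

Jefferson

Hamilton: Red 3, Blue 2, Green 2, Gold 1, Silver 3.
Jefferson: Red 4, Blue 2, Green 1, Gold 1, Silver 3.
Red gets 3 under Hamilton and 4 under Jefferson.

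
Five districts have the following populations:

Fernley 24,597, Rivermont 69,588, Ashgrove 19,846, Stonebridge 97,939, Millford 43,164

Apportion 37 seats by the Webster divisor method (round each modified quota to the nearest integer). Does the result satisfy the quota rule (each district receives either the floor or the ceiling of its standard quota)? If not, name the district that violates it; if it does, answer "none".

Standard quotas: Fernley 3.567, Rivermont 10.092, Ashgrove 2.878, Stonebridge 14.203, Millford 6.260.
Webster allocation: Fernley 4, Rivermont 10, Ashgrove 3, Stonebridge 14, Millford 6.
Every allocation lies between the lower and upper quota.

none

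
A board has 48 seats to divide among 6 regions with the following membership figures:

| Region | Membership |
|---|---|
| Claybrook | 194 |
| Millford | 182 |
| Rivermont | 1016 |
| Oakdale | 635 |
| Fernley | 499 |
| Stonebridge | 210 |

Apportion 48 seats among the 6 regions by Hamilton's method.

Standard divisor: 2736 ÷ 48 = 57.
Standard quotas: Claybrook 3.404, Millford 3.193, Rivermont 17.825, Oakdale 11.140, Fernley 8.754, Stonebridge 3.684.
Lower quotas: Claybrook 3, Millford 3, Rivermont 17, Oakdale 11, Fernley 8, Stonebridge 3 (sum 45, leaving 3 seats).
Remainders in descending order: Rivermont 0.825, Fernley 0.754, Stonebridge 0.684, Claybrook 0.404, Millford 0.193, Oakdale 0.140.
Largest remainders: Rivermont, Fernley, Stonebridge receive the extra seats.

Claybrook=3; Millford=3; Rivermont=18; Oakdale=11; Fernley=9; Stonebridge=4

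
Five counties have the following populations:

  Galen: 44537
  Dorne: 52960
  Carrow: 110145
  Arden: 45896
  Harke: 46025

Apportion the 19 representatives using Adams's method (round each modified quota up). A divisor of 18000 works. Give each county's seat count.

Galen: 3, Dorne: 3, Carrow: 7, Arden: 3, Harke: 3

With modified divisor 18000: modified quotas Galen 2.474, Dorne 2.942, Carrow 6.119, Arden 2.550, Harke 2.557.
Rounding up: Galen 3, Dorne 3, Carrow 7, Arden 3, Harke 3 (total 19).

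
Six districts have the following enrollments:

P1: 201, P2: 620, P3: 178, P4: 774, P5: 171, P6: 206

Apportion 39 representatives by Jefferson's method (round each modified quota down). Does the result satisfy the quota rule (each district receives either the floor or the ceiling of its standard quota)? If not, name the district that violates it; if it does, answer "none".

none

Standard quotas: P1 3.646, P2 11.247, P3 3.229, P4 14.040, P5 3.102, P6 3.737.
Jefferson allocation: P1 3, P2 12, P3 3, P4 15, P5 3, P6 3.
Every allocation lies between the lower and upper quota.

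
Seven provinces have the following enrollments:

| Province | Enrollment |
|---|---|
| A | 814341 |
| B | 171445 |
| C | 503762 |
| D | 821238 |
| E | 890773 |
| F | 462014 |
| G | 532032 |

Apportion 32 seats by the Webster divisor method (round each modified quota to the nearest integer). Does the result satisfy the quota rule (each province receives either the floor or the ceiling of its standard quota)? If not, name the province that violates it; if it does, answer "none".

none

Standard quotas: A 6.211, B 1.308, C 3.842, D 6.264, E 6.794, F 3.524, G 4.058.
Webster allocation: A 6, B 1, C 4, D 6, E 7, F 4, G 4.
Every allocation lies between the lower and upper quota.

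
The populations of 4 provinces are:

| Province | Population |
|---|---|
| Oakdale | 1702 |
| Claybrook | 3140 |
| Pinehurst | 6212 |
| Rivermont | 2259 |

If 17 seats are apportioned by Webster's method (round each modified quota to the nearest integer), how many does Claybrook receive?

4

Standard divisor 13313/17 ≈ 783.118; standard quotas: Oakdale 2.173, Claybrook 4.010, Pinehurst 7.932, Rivermont 2.885.
Rounding to the nearest integer gives Oakdale 2, Claybrook 4, Pinehurst 8, Rivermont 3 — total 17, matching the house size, so no adjustment is needed.
Claybrook receives 4.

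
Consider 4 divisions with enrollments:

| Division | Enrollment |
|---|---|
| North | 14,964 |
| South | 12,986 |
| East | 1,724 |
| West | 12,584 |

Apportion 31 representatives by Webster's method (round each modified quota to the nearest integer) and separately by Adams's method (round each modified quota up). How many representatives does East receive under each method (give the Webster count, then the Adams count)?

Webster: North 11, South 10, East 1, West 9.
Adams: North 11, South 9, East 2, West 9.
East gets 1 under Webster and 2 under Adams.

1 and 2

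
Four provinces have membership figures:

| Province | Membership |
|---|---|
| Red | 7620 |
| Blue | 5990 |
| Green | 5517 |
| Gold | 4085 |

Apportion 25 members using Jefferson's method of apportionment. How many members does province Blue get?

Standard divisor 23212/25 ≈ 928.48; standard quotas: Red 8.207, Blue 6.451, Green 5.942, Gold 4.400.
Rounding down gives 8, 6, 5, 4 = 23 seats, so the divisor must be adjusted.
With modified divisor 850: modified quotas Red 8.965, Blue 7.047, Green 6.491, Gold 4.806.
Rounding down: Red 8, Blue 7, Green 6, Gold 4 (total 25).
Blue receives 7.

7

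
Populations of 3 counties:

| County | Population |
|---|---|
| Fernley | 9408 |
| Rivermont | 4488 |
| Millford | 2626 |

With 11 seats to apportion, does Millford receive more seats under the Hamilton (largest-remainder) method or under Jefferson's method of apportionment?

Hamilton: Fernley 6, Rivermont 3, Millford 2.
Jefferson: Fernley 7, Rivermont 3, Millford 1.
Millford gets 2 under Hamilton and 1 under Jefferson.

Hamilton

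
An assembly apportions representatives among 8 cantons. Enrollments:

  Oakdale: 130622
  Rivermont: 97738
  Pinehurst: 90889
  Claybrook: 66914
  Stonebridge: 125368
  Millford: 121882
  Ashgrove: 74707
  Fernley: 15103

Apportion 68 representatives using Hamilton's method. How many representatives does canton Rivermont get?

The standard divisor is 723223/68 ≈ 10635.632.
Standard quotas: Oakdale 12.2815, Rivermont 9.1897, Pinehurst 8.5457, Claybrook 6.2915, Stonebridge 11.7875, Millford 11.4598, Ashgrove 7.0242, Fernley 1.4200.
Lower quotas: Oakdale 12, Rivermont 9, Pinehurst 8, Claybrook 6, Stonebridge 11, Millford 11, Ashgrove 7, Fernley 1 (sum 65, leaving 3 seats).
Remainders in descending order: Stonebridge 0.7875, Pinehurst 0.5457, Millford 0.4598, Fernley 0.4200, Claybrook 0.2915, Oakdale 0.2815, Rivermont 0.1897, Ashgrove 0.0242.
The surplus seats go to Stonebridge, Pinehurst, Millford.
Rivermont receives 9.

9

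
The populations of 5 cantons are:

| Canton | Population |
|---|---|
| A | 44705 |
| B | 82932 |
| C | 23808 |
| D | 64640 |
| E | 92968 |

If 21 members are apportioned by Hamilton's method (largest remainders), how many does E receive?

6

Standard divisor: 309053 ÷ 21 ≈ 14716.81.
Standard quotas: A 3.0377, B 5.6352, C 1.6177, D 4.3923, E 6.3171.
Lower quotas: A 3, B 5, C 1, D 4, E 6 (sum 19, leaving 2 seats).
Remainders in descending order: B 0.6352, C 0.6177, D 0.3923, E 0.3171, A 0.0377.
Largest remainders: B, C receive the extra seats.
E receives 6.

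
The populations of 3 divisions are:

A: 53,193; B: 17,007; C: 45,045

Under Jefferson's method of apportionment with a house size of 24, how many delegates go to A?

11

Standard divisor 115245/24 ≈ 4801.875; standard quotas: A 11.078, B 3.542, C 9.381.
Rounding down gives 11, 3, 9 = 23 seats, so the divisor must be adjusted.
With modified divisor 4470: modified quotas A 11.900, B 3.805, C 10.077.
Rounding down: A 11, B 3, C 10 (total 24).
A receives 11.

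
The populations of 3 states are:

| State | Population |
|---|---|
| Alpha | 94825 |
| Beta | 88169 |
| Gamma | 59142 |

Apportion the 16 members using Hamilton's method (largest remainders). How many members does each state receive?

Alpha=6, Beta=6, Gamma=4

The standard divisor is 242136/16 ≈ 15133.5.
Standard quotas: Alpha 6.2659, Beta 5.8261, Gamma 3.9080.
Lower quotas: Alpha 6, Beta 5, Gamma 3 (sum 14, leaving 2 seats).
Remainders in descending order: Gamma 0.9080, Beta 0.8261, Alpha 0.2659.
Largest remainders: Gamma, Beta receive the extra seats.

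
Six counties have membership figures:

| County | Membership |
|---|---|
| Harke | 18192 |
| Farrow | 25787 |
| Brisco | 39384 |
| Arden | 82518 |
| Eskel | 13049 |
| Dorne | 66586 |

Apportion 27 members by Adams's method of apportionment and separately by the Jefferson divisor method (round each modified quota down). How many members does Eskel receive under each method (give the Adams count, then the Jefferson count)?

2 and 1

Adams: Harke 2, Farrow 3, Brisco 4, Arden 9, Eskel 2, Dorne 7.
Jefferson: Harke 2, Farrow 3, Brisco 4, Arden 9, Eskel 1, Dorne 8.
Eskel gets 2 under Adams and 1 under Jefferson.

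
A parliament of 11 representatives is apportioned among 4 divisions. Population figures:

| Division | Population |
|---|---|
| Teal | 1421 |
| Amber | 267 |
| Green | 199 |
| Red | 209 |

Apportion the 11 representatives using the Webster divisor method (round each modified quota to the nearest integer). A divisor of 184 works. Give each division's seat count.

With modified divisor 184: modified quotas Teal 7.723, Amber 1.451, Green 1.082, Red 1.136.
Rounding to the nearest integer: Teal 8, Amber 1, Green 1, Red 1 (total 11).

Teal 8, Amber 1, Green 1, Red 1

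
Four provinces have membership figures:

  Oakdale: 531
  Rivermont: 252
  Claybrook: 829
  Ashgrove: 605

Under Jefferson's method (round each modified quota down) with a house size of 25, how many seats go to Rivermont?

Standard divisor 2217/25 ≈ 88.68; standard quotas: Oakdale 5.988, Rivermont 2.842, Claybrook 9.348, Ashgrove 6.822.
Rounding down gives 5, 2, 9, 6 = 22 seats, so the divisor must be adjusted.
With modified divisor 83.23: modified quotas Oakdale 6.380, Rivermont 3.028, Claybrook 9.960, Ashgrove 7.269.
Rounding down: Oakdale 6, Rivermont 3, Claybrook 9, Ashgrove 7 (total 25).
Rivermont receives 3.

3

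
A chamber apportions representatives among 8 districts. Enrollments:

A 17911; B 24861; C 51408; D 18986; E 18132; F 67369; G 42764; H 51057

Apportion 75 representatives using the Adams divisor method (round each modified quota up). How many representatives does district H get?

Standard divisor 292488/75 ≈ 3899.84; standard quotas: A 4.593, B 6.375, C 13.182, D 4.868, E 4.649, F 17.275, G 10.966, H 13.092.
Rounding up gives 5, 7, 14, 5, 5, 18, 11, 14 = 79 seats, so the divisor must be adjusted.
With modified divisor 4200: modified quotas A 4.265, B 5.919, C 12.240, D 4.520, E 4.317, F 16.040, G 10.182, H 12.156.
Rounding up: A 5, B 6, C 13, D 5, E 5, F 17, G 11, H 13 (total 75).
H receives 13.

13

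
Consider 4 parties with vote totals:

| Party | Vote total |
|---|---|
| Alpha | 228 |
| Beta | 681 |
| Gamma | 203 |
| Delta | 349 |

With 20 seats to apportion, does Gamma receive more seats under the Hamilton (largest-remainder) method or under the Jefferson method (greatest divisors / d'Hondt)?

Hamilton

Hamilton: Alpha 3, Beta 9, Gamma 3, Delta 5.
Jefferson: Alpha 3, Beta 10, Gamma 2, Delta 5.
Gamma gets 3 under Hamilton and 2 under Jefferson.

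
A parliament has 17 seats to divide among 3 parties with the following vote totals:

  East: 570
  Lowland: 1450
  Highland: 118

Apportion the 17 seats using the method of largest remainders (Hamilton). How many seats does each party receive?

East: 5; Lowland: 11; Highland: 1

The standard divisor is 2138/17 ≈ 125.765.
Standard quotas: East 4.532, Lowland 11.529, Highland 0.938.
Lower quotas: East 4, Lowland 11, Highland 0 (sum 15, leaving 2 seats).
Remainders in descending order: Highland 0.938, East 0.532, Lowland 0.529.
Largest remainders: Highland, East receive the extra seats.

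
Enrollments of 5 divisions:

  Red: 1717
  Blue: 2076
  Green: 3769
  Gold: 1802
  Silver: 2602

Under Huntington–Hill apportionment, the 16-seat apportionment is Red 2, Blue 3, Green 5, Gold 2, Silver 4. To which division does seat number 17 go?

Gold

Priority for the next seat is population ÷ (√(s·(s+1))).
Priorities: Red 700.962, Blue 599.290, Green 688.122, Gold 735.663, Silver 581.825.
Highest priority: Gold.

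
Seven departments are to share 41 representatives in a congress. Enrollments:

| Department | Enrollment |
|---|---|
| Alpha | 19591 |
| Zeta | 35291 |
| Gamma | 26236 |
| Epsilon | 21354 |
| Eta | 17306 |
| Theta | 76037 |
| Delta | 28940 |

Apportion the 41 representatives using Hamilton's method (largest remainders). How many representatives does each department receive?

Alpha 4, Zeta 6, Gamma 5, Epsilon 4, Eta 3, Theta 14, Delta 5

The standard divisor is 224755/41 ≈ 5481.829.
Standard quotas: Alpha 3.5738, Zeta 6.4378, Gamma 4.7860, Epsilon 3.8954, Eta 3.1570, Theta 13.8707, Delta 5.2793.
Lower quotas: Alpha 3, Zeta 6, Gamma 4, Epsilon 3, Eta 3, Theta 13, Delta 5 (sum 37, leaving 4 seats).
Remainders in descending order: Epsilon 0.8954, Theta 0.8707, Gamma 0.7860, Alpha 0.5738, Zeta 0.4378, Delta 0.2793, Eta 0.1570.
Largest remainders: Epsilon, Theta, Gamma, Alpha receive the extra seats.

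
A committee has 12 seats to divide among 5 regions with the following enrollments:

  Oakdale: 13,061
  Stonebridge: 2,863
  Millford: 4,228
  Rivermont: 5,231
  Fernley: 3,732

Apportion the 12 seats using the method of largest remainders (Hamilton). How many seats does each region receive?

Oakdale: 5, Stonebridge: 1, Millford: 2, Rivermont: 2, Fernley: 2

The standard divisor is 29115/12 ≈ 2426.25.
Standard quotas: Oakdale 5.3832, Stonebridge 1.1800, Millford 1.7426, Rivermont 2.1560, Fernley 1.5382.
Lower quotas: Oakdale 5, Stonebridge 1, Millford 1, Rivermont 2, Fernley 1 (sum 10, leaving 2 seats).
Remainders in descending order: Millford 0.7426, Fernley 0.5382, Oakdale 0.3832, Stonebridge 0.1800, Rivermont 0.1560.
The surplus seats go to Millford, Fernley.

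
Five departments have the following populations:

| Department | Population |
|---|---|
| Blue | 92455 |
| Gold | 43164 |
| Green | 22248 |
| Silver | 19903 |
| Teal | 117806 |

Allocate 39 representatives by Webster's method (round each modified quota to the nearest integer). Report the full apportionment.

Standard divisor 295576/39 ≈ 7578.872; standard quotas: Blue 12.199, Gold 5.695, Green 2.936, Silver 2.626, Teal 15.544.
Rounding to the nearest integer gives 12, 6, 3, 3, 16 = 40 seats, so the divisor must be adjusted.
With modified divisor 7700: modified quotas Blue 12.007, Gold 5.606, Green 2.889, Silver 2.585, Teal 15.299.
Rounding to the nearest integer: Blue 12, Gold 6, Green 3, Silver 3, Teal 15 (total 39).

Blue=12; Gold=6; Green=3; Silver=3; Teal=15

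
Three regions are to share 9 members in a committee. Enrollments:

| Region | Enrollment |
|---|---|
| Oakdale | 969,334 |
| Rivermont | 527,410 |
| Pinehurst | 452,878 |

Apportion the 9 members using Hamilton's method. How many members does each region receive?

Total 1949622; standard divisor 1949622/9 ≈ 216624.667.
Standard quotas: Oakdale 4.4747, Rivermont 2.4347, Pinehurst 2.0906.
Lower quotas: Oakdale 4, Rivermont 2, Pinehurst 2 (sum 8, leaving 1 seat).
Remainders in descending order: Oakdale 0.4747, Rivermont 0.4347, Pinehurst 0.0906.
Largest remainder: Oakdale receives the extra seat.

Oakdale 5, Rivermont 2, Pinehurst 2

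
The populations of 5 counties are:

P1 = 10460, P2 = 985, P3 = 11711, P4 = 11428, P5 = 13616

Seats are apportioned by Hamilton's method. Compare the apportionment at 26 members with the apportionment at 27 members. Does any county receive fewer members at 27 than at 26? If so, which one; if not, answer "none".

At 26 seats: P1 6, P2 1, P3 6, P4 6, P5 7.
At 27 seats: P1 6, P2 0, P3 7, P4 6, P5 8.
P2 drops from 1 to 0.

P2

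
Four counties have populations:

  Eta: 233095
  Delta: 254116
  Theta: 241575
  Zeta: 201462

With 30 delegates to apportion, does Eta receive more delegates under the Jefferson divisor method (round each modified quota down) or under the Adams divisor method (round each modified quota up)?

Jefferson: Eta 8, Delta 8, Theta 8, Zeta 6.
Adams: Eta 7, Delta 8, Theta 8, Zeta 7.
Eta gets 8 under Jefferson and 7 under Adams.

Jefferson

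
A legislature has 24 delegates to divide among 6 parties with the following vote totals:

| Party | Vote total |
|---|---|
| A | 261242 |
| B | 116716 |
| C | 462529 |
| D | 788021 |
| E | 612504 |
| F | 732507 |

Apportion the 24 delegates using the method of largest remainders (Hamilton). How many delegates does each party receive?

A 2; B 1; C 4; D 6; E 5; F 6

Total 2973519; standard divisor 2973519/24 ≈ 123896.625.
Standard quotas: A 2.1085, B 0.9420, C 3.7332, D 6.3603, E 4.9437, F 5.9122.
Lower quotas: A 2, B 0, C 3, D 6, E 4, F 5 (sum 20, leaving 4 seats).
Remainders in descending order: E 0.9437, B 0.9420, F 0.9122, C 0.7332, D 0.3603, A 0.1085.
The surplus seats go to E, B, F, C.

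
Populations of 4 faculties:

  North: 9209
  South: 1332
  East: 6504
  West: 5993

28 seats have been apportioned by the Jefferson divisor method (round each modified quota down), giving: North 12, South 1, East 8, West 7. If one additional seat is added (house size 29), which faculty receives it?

West

Priority for the next seat is population ÷ (current seats + 1).
Priorities: North 708.385, South 666.000, East 722.667, West 749.125.
Highest priority: West.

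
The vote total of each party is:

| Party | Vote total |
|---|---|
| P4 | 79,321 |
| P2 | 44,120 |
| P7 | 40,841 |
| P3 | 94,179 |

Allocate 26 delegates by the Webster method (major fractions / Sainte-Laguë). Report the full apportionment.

P4=8, P2=4, P7=4, P3=10

Standard divisor 258461/26 ≈ 9940.808; standard quotas: P4 7.979, P2 4.438, P7 4.108, P3 9.474.
Rounding to the nearest integer gives 8, 4, 4, 9 = 25 seats, so the divisor must be adjusted.
With modified divisor 9860: modified quotas P4 8.045, P2 4.475, P7 4.142, P3 9.552.
Rounding to the nearest integer: P4 8, P2 4, P7 4, P3 10 (total 26).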